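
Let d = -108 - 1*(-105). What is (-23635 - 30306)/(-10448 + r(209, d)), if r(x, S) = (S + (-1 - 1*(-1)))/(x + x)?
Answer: 22547338/4367267 ≈ 5.1628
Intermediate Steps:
d = -3 (d = -108 + 105 = -3)
r(x, S) = S/(2*x) (r(x, S) = (S + (-1 + 1))/((2*x)) = (S + 0)*(1/(2*x)) = S*(1/(2*x)) = S/(2*x))
(-23635 - 30306)/(-10448 + r(209, d)) = (-23635 - 30306)/(-10448 + (1/2)*(-3)/209) = -53941/(-10448 + (1/2)*(-3)*(1/209)) = -53941/(-10448 - 3/418) = -53941/(-4367267/418) = -53941*(-418/4367267) = 22547338/4367267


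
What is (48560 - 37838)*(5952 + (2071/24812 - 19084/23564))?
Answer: 4663441340153073/73083746 ≈ 6.3810e+7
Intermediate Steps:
(48560 - 37838)*(5952 + (2071/24812 - 19084/23564)) = 10722*(5952 + (2071*(1/24812) - 19084*1/23564)) = 10722*(5952 + (2071/24812 - 4771/5891)) = 10722*(5952 - 106177791/146167492) = 10722*(869882734593/146167492) = 4663441340153073/73083746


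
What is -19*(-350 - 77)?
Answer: 8113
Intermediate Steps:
-19*(-350 - 77) = -19*(-427) = 8113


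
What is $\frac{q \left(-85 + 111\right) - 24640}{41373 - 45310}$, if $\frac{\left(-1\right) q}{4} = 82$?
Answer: $\frac{33168}{3937} \approx 8.4247$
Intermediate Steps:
$q = -328$ ($q = \left(-4\right) 82 = -328$)
$\frac{q \left(-85 + 111\right) - 24640}{41373 - 45310} = \frac{- 328 \left(-85 + 111\right) - 24640}{41373 - 45310} = \frac{\left(-328\right) 26 - 24640}{-3937} = \left(-8528 - 24640\right) \left(- \frac{1}{3937}\right) = \left(-33168\right) \left(- \frac{1}{3937}\right) = \frac{33168}{3937}$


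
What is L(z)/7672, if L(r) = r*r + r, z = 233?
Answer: 27261/3836 ≈ 7.1066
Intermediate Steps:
L(r) = r + r² (L(r) = r² + r = r + r²)
L(z)/7672 = (233*(1 + 233))/7672 = (233*234)*(1/7672) = 54522*(1/7672) = 27261/3836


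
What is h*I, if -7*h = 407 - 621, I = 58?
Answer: 12412/7 ≈ 1773.1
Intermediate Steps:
h = 214/7 (h = -(407 - 621)/7 = -⅐*(-214) = 214/7 ≈ 30.571)
h*I = (214/7)*58 = 12412/7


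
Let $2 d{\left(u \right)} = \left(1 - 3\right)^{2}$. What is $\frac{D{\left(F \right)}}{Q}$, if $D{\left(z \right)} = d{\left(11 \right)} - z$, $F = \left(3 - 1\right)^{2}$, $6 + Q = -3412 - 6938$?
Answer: $\frac{1}{5178} \approx 0.00019312$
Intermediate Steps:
$Q = -10356$ ($Q = -6 - 10350 = -10356$)
$d{\left(u \right)} = 2$ ($d{\left(u \right)} = \frac{\left(1 - 3\right)^{2}}{2} = \frac{\left(-2\right)^{2}}{2} = \frac{1}{2} \cdot 4 = 2$)
$F = 4$ ($F = 2^{2} = 4$)
$D{\left(z \right)} = 2 - z$
$\frac{D{\left(F \right)}}{Q} = \frac{2 - 4}{-10356} = \left(2 - 4\right) \left(- \frac{1}{10356}\right) = \left(-2\right) \left(- \frac{1}{10356}\right) = \frac{1}{5178}$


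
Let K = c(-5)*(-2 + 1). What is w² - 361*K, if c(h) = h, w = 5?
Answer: -1780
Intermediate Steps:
K = 5 (K = -5*(-2 + 1) = -5*(-1) = 5)
w² - 361*K = 5² - 361*5 = 25 - 1805 = -1780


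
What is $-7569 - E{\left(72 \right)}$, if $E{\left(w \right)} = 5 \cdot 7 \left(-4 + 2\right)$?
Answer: $-7499$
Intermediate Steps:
$E{\left(w \right)} = -70$ ($E{\left(w \right)} = 35 \left(-2\right) = -70$)
$-7569 - E{\left(72 \right)} = -7569 - -70 = -7569 + 70 = -7499$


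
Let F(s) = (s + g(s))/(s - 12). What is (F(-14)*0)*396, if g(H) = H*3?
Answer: 0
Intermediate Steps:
g(H) = 3*H
F(s) = 4*s/(-12 + s) (F(s) = (s + 3*s)/(s - 12) = (4*s)/(-12 + s) = 4*s/(-12 + s))
(F(-14)*0)*396 = ((4*(-14)/(-12 - 14))*0)*396 = ((4*(-14)/(-26))*0)*396 = ((4*(-14)*(-1/26))*0)*396 = ((28/13)*0)*396 = 0*396 = 0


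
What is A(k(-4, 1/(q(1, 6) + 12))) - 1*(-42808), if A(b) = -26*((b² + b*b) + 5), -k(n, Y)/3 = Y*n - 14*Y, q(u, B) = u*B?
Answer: 42210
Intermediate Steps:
q(u, B) = B*u
k(n, Y) = 42*Y - 3*Y*n (k(n, Y) = -3*(Y*n - 14*Y) = -3*(-14*Y + Y*n) = 42*Y - 3*Y*n)
A(b) = -130 - 52*b² (A(b) = -26*((b² + b²) + 5) = -26*(2*b² + 5) = -26*(5 + 2*b²) = -130 - 52*b²)
A(k(-4, 1/(q(1, 6) + 12))) - 1*(-42808) = (-130 - 52*9*(14 - 1*(-4))²/(6*1 + 12)²) - 1*(-42808) = (-130 - 52*9*(14 + 4)²/(6 + 12)²) + 42808 = (-130 - 52*(3*18/18)²) + 42808 = (-130 - 52*(3*(1/18)*18)²) + 42808 = (-130 - 52*3²) + 42808 = (-130 - 52*9) + 42808 = (-130 - 468) + 42808 = -598 + 42808 = 42210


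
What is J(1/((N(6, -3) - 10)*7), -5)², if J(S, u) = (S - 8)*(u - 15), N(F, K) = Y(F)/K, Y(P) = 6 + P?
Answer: 61622500/2401 ≈ 25665.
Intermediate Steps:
N(F, K) = (6 + F)/K
J(S, u) = (-15 + u)*(-8 + S) (J(S, u) = (-8 + S)*(-15 + u) = (-15 + u)*(-8 + S))
J(1/((N(6, -3) - 10)*7), -5)² = (120 - 15/(((6 + 6)/(-3) - 10)*7) - 8*(-5) + (1/((6 + 6)/(-3) - 10*7))*(-5))² = (120 - 15/((-⅓*12 - 10)*7) + 40 + ((⅐)/(-⅓*12 - 10))*(-5))² = (120 - 15/((-4 - 10)*7) + 40 + ((⅐)/(-4 - 10))*(-5))² = (120 - 15/((-14)*7) + 40 + ((⅐)/(-14))*(-5))² = (120 - (-15)/(14*7) + 40 - 1/14*⅐*(-5))² = (120 - 15*(-1/98) + 40 - 1/98*(-5))² = (120 + 15/98 + 40 + 5/98)² = (7850/49)² = 61622500/2401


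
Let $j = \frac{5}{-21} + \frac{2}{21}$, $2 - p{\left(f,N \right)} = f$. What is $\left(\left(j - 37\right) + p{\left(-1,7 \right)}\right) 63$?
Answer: $-2151$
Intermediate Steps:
$p{\left(f,N \right)} = 2 - f$
$j = - \frac{1}{7}$ ($j = 5 \left(- \frac{1}{21}\right) + 2 \cdot \frac{1}{21} = - \frac{5}{21} + \frac{2}{21} = - \frac{1}{7} \approx -0.14286$)
$\left(\left(j - 37\right) + p{\left(-1,7 \right)}\right) 63 = \left(\left(- \frac{1}{7} - 37\right) + \left(2 - -1\right)\right) 63 = \left(\left(- \frac{1}{7} - 37\right) + \left(2 + 1\right)\right) 63 = \left(- \frac{260}{7} + 3\right) 63 = \left(- \frac{239}{7}\right) 63 = -2151$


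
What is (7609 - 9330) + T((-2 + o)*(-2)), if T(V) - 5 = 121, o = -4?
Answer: -1595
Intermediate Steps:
T(V) = 126 (T(V) = 5 + 121 = 126)
(7609 - 9330) + T((-2 + o)*(-2)) = (7609 - 9330) + 126 = -1721 + 126 = -1595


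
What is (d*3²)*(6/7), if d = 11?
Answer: 594/7 ≈ 84.857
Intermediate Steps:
(d*3²)*(6/7) = (11*3²)*(6/7) = (11*9)*(6*(⅐)) = 99*(6/7) = 594/7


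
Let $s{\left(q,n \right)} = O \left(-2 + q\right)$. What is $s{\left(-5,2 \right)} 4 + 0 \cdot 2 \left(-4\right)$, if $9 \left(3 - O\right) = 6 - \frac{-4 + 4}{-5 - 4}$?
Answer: $- \frac{196}{3} \approx -65.333$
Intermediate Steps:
$O = \frac{7}{3}$ ($O = 3 - \frac{6 - \frac{-4 + 4}{-5 - 4}}{9} = 3 - \frac{6 - \frac{0}{-9}}{9} = 3 - \frac{6 - 0 \left(- \frac{1}{9}\right)}{9} = 3 - \frac{6 - 0}{9} = 3 - \frac{6 + 0}{9} = 3 - \frac{2}{3} = \frac{7}{3} \approx 2.3333$)
$s{\left(q,n \right)} = - \frac{14}{3} + \frac{7 q}{3}$ ($s{\left(q,n \right)} = \frac{7 \left(-2 + q\right)}{3} = - \frac{14}{3} + \frac{7 q}{3}$)
$s{\left(-5,2 \right)} 4 + 0 \cdot 2 \left(-4\right) = \left(- \frac{14}{3} + \frac{7}{3} \left(-5\right)\right) 4 + 0 \cdot 2 \left(-4\right) = \left(- \frac{14}{3} - \frac{35}{3}\right) 4 + 0 \left(-4\right) = \left(- \frac{49}{3}\right) 4 + 0 = - \frac{196}{3} + 0 = - \frac{196}{3}$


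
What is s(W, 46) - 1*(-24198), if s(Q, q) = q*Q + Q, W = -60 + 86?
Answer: 25420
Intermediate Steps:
W = 26
s(Q, q) = Q + Q*q (s(Q, q) = Q*q + Q = Q + Q*q)
s(W, 46) - 1*(-24198) = 26*(1 + 46) - 1*(-24198) = 26*47 + 24198 = 1222 + 24198 = 25420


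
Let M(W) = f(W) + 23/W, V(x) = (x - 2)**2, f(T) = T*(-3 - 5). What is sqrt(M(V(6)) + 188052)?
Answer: sqrt(3006807)/4 ≈ 433.50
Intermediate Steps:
f(T) = -8*T (f(T) = T*(-8) = -8*T)
V(x) = (-2 + x)**2
M(W) = -8*W + 23/W
sqrt(M(V(6)) + 188052) = sqrt((-8*(-2 + 6)**2 + 23/((-2 + 6)**2)) + 188052) = sqrt((-8*4**2 + 23/(4**2)) + 188052) = sqrt((-8*16 + 23/16) + 188052) = sqrt((-128 + 23*(1/16)) + 188052) = sqrt((-128 + 23/16) + 188052) = sqrt(-2025/16 + 188052) = sqrt(3006807/16) = sqrt(3006807)/4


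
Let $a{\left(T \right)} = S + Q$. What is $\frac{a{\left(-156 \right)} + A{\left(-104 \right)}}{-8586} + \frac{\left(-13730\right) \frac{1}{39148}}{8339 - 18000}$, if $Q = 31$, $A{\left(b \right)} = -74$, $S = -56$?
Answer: $\frac{521674441}{45101402739} \approx 0.011567$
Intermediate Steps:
$a{\left(T \right)} = -25$ ($a{\left(T \right)} = -56 + 31 = -25$)
$\frac{a{\left(-156 \right)} + A{\left(-104 \right)}}{-8586} + \frac{\left(-13730\right) \frac{1}{39148}}{8339 - 18000} = \frac{-25 - 74}{-8586} + \frac{\left(-13730\right) \frac{1}{39148}}{8339 - 18000} = \left(-99\right) \left(- \frac{1}{8586}\right) + \frac{\left(-13730\right) \frac{1}{39148}}{-9661} = \frac{11}{954} - - \frac{6865}{189104414} = \frac{11}{954} + \frac{6865}{189104414} = \frac{521674441}{45101402739}$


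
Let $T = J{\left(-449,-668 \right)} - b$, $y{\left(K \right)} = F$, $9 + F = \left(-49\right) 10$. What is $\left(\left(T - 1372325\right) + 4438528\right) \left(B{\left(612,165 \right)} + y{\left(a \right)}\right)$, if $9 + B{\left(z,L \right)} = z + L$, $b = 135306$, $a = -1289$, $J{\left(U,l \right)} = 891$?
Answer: $788650972$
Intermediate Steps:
$F = -499$ ($F = -9 - 490 = -499$)
$y{\left(K \right)} = -499$
$T = -134415$ ($T = 891 - 135306 = -134415$)
$B{\left(z,L \right)} = -9 + L + z$ ($B{\left(z,L \right)} = -9 + \left(z + L\right) = -9 + \left(L + z\right) = -9 + L + z$)
$\left(\left(T - 1372325\right) + 4438528\right) \left(B{\left(612,165 \right)} + y{\left(a \right)}\right) = \left(\left(-134415 - 1372325\right) + 4438528\right) \left(\left(-9 + 165 + 612\right) - 499\right) = \left(\left(-134415 - 1372325\right) + 4438528\right) \left(768 - 499\right) = \left(-1506740 + 4438528\right) 269 = 2931788 \cdot 269 = 788650972$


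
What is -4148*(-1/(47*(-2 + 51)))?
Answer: 4148/2303 ≈ 1.8011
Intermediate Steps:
-4148*(-1/(47*(-2 + 51))) = -4148/(49*(-47)) = -4148/(-2303) = -4148*(-1/2303) = 4148/2303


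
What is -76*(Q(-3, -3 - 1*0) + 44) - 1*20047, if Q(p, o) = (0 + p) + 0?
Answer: -23163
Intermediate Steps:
Q(p, o) = p (Q(p, o) = p + 0 = p)
-76*(Q(-3, -3 - 1*0) + 44) - 1*20047 = -76*(-3 + 44) - 1*20047 = -76*41 - 20047 = -3116 - 20047 = -23163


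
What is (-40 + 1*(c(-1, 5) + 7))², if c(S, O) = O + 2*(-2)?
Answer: 1024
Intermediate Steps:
c(S, O) = -4 + O (c(S, O) = O - 4 = -4 + O)
(-40 + 1*(c(-1, 5) + 7))² = (-40 + 1*((-4 + 5) + 7))² = (-40 + 1*(1 + 7))² = (-40 + 1*8)² = (-40 + 8)² = (-32)² = 1024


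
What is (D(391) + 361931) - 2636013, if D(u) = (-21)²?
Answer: -2273641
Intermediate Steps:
D(u) = 441
(D(391) + 361931) - 2636013 = (441 + 361931) - 2636013 = 362372 - 2636013 = -2273641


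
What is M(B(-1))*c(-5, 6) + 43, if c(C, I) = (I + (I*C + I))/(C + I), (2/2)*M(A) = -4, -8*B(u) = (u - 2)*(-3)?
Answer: 115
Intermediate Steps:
B(u) = -¾ + 3*u/8 (B(u) = -(u - 2)*(-3)/8 = -(-2 + u)*(-3)/8 = -(6 - 3*u)/8 = -¾ + 3*u/8)
M(A) = -4
c(C, I) = (2*I + C*I)/(C + I) (c(C, I) = (I + (C*I + I))/(C + I) = (I + (I + C*I))/(C + I) = (2*I + C*I)/(C + I))
M(B(-1))*c(-5, 6) + 43 = -24*(2 - 5)/(-5 + 6) + 43 = -24*(-3)/1 + 43 = -24*(-3) + 43 = -4*(-18) + 43 = 72 + 43 = 115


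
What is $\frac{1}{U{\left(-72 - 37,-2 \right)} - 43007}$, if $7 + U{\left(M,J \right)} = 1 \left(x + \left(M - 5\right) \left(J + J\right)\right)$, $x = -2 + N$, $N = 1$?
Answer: $- \frac{1}{42559} \approx -2.3497 \cdot 10^{-5}$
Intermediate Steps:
$x = -1$ ($x = -2 + 1 = -1$)
$U{\left(M,J \right)} = -8 + 2 J \left(-5 + M\right)$ ($U{\left(M,J \right)} = -7 + 1 \left(-1 + \left(M - 5\right) \left(J + J\right)\right) = -7 + 1 \left(-1 + \left(-5 + M\right) 2 J\right) = -7 + 1 \left(-1 + 2 J \left(-5 + M\right)\right) = -7 + \left(-1 + 2 J \left(-5 + M\right)\right) = -8 + 2 J \left(-5 + M\right)$)
$\frac{1}{U{\left(-72 - 37,-2 \right)} - 43007} = \frac{1}{\left(-8 - -20 + 2 \left(-2\right) \left(-72 - 37\right)\right) - 43007} = \frac{1}{\left(-8 + 20 + 2 \left(-2\right) \left(-109\right)\right) - 43007} = \frac{1}{\left(-8 + 20 + 436\right) - 43007} = \frac{1}{448 - 43007} = \frac{1}{-42559} = - \frac{1}{42559}$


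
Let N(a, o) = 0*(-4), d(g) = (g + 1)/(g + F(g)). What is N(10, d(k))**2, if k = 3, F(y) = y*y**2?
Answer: 0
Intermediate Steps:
F(y) = y**3
d(g) = (1 + g)/(g + g**3) (d(g) = (g + 1)/(g + g**3) = (1 + g)/(g + g**3))
N(a, o) = 0
N(10, d(k))**2 = 0**2 = 0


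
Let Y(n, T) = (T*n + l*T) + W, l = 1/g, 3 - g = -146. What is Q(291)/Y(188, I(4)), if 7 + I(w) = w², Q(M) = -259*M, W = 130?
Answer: -11229981/271487 ≈ -41.365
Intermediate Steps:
g = 149 (g = 3 - 1*(-146) = 3 + 146 = 149)
l = 1/149 ≈ 0.0067114
I(w) = -7 + w²
Y(n, T) = 130 + T/149 + T*n (Y(n, T) = (T*n + T/149) + 130 = (T/149 + T*n) + 130 = 130 + T/149 + T*n)
Q(291)/Y(188, I(4)) = (-259*291)/(130 + (-7 + 4²)/149 + (-7 + 4²)*188) = -75369/(130 + (-7 + 16)/149 + (-7 + 16)*188) = -75369/(130 + (1/149)*9 + 9*188) = -75369/(130 + 9/149 + 1692) = -75369/271487/149 = -75369*149/271487 = -11229981/271487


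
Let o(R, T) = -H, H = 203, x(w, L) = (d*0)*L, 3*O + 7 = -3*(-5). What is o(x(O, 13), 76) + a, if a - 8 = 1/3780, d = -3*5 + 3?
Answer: -737099/3780 ≈ -195.00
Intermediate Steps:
d = -12 (d = -15 + 3 = -12)
O = 8/3 (O = -7/3 + (-3*(-5))/3 = -7/3 + (⅓)*15 = -7/3 + 5 = 8/3 ≈ 2.6667)
a = 30241/3780 (a = 8 + 1/3780 = 30241/3780 ≈ 8.0003)
x(w, L) = 0 (x(w, L) = (-12*0)*L = 0*L = 0)
o(R, T) = -203 (o(R, T) = -1*203 = -203)
o(x(O, 13), 76) + a = -203 + 30241/3780 = -737099/3780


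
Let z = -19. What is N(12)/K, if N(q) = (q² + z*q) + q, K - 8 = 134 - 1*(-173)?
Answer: -8/35 ≈ -0.22857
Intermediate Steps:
K = 315 (K = 8 + (134 - 1*(-173)) = 8 + (134 + 173) = 8 + 307 = 315)
N(q) = q² - 18*q (N(q) = (q² - 19*q) + q = q² - 18*q)
N(12)/K = (12*(-18 + 12))/315 = (12*(-6))*(1/315) = -72*1/315 = -8/35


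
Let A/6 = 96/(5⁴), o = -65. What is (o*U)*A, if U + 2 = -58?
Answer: 89856/25 ≈ 3594.2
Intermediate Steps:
A = 576/625 (A = 6*(96/(5⁴)) = 6*(96/625) = 576/625 ≈ 0.92160)
U = -60 (U = -2 - 58 = -60)
(o*U)*A = -65*(-60)*(576/625) = 3900*(576/625) = 89856/25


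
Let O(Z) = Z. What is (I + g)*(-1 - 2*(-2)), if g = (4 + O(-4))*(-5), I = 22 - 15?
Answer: 21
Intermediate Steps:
I = 7
g = 0 (g = (4 - 4)*(-5) = 0*(-5) = 0)
(I + g)*(-1 - 2*(-2)) = (7 + 0)*(-1 - 2*(-2)) = 7*(-1 + 4) = 7*3 = 21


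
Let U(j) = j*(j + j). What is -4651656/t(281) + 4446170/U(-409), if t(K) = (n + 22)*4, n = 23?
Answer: -64811126003/2509215 ≈ -25829.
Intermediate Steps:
U(j) = 2*j² (U(j) = j*(2*j) = 2*j²)
t(K) = 180 (t(K) = (23 + 22)*4 = 45*4 = 180)
-4651656/t(281) + 4446170/U(-409) = -4651656/180 + 4446170/((2*(-409)²)) = -4651656*1/180 + 4446170/((2*167281)) = -387638/15 + 4446170/334562 = -387638/15 + 4446170*(1/334562) = -387638/15 + 2223085/167281 = -64811126003/2509215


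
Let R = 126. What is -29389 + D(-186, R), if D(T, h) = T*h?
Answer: -52825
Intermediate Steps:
-29389 + D(-186, R) = -29389 - 186*126 = -29389 - 23436 = -52825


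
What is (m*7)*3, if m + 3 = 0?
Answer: -63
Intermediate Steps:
m = -3 (m = -3 + 0 = -3)
(m*7)*3 = -3*7*3 = -21*3 = -63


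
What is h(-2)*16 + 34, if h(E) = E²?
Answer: 98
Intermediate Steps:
h(-2)*16 + 34 = (-2)²*16 + 34 = 4*16 + 34 = 64 + 34 = 98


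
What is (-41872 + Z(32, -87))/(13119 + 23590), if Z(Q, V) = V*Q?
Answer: -44656/36709 ≈ -1.2165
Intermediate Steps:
Z(Q, V) = Q*V
(-41872 + Z(32, -87))/(13119 + 23590) = (-41872 + 32*(-87))/(13119 + 23590) = (-41872 - 2784)/36709 = -44656*1/36709 = -44656/36709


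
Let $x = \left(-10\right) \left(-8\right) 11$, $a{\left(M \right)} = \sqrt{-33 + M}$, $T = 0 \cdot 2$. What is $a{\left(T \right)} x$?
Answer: $880 i \sqrt{33} \approx 5055.2 i$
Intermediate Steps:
$T = 0$
$x = 880$ ($x = 80 \cdot 11 = 880$)
$a{\left(T \right)} x = \sqrt{-33 + 0} \cdot 880 = \sqrt{-33} \cdot 880 = i \sqrt{33} \cdot 880 = 880 i \sqrt{33}$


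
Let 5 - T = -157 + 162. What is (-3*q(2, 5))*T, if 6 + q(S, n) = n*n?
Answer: 0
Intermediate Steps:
q(S, n) = -6 + n**2 (q(S, n) = -6 + n*n = -6 + n**2)
T = 0 (T = 5 - (-157 + 162) = 5 - 1*5 = 5 - 5 = 0)
(-3*q(2, 5))*T = -3*(-6 + 5**2)*0 = -3*(-6 + 25)*0 = -3*19*0 = -57*0 = 0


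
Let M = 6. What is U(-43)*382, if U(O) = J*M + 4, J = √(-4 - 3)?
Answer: 1528 + 2292*I*√7 ≈ 1528.0 + 6064.1*I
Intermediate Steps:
J = I*√7 (J = √(-7) = I*√7 ≈ 2.6458*I)
U(O) = 4 + 6*I*√7 (U(O) = (I*√7)*6 + 4 = 6*I*√7 + 4 = 4 + 6*I*√7)
U(-43)*382 = (4 + 6*I*√7)*382 = 1528 + 2292*I*√7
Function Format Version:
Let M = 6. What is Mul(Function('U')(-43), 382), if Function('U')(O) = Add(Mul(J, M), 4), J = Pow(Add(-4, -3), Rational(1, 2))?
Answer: Add(1528, Mul(2292, I, Pow(7, Rational(1, 2)))) ≈ Add(1528.0, Mul(6064.1, I))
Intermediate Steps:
J = Mul(I, Pow(7, Rational(1, 2))) (J = Pow(-7, Rational(1, 2)) = Mul(I, Pow(7, Rational(1, 2))) ≈ Mul(2.6458, I))
Function('U')(O) = Add(4, Mul(6, I, Pow(7, Rational(1, 2)))) (Function('U')(O) = Add(Mul(Mul(I, Pow(7, Rational(1, 2))), 6), 4) = Add(Mul(6, I, Pow(7, Rational(1, 2))), 4) = Add(4, Mul(6, I, Pow(7, Rational(1, 2)))))
Mul(Function('U')(-43), 382) = Mul(Add(4, Mul(6, I, Pow(7, Rational(1, 2)))), 382) = Add(1528, Mul(2292, I, Pow(7, Rational(1, 2))))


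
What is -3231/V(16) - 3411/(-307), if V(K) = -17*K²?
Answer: 15836589/1336064 ≈ 11.853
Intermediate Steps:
-3231/V(16) - 3411/(-307) = -3231/((-17*16²)) - 3411/(-307) = -3231/((-17*256)) - 3411*(-1/307) = -3231/(-4352) + 3411/307 = -3231*(-1/4352) + 3411/307 = 3231/4352 + 3411/307 = 15836589/1336064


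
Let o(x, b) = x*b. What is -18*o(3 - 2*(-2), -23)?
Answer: 2898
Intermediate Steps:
o(x, b) = b*x
-18*o(3 - 2*(-2), -23) = -(-414)*(3 - 2*(-2)) = -(-414)*(3 + 4) = -(-414)*7 = -18*(-161) = 2898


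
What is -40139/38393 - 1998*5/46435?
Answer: -12148111/9636643 ≈ -1.2606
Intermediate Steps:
-40139/38393 - 1998*5/46435 = -40139*1/38393 - 9990*1/46435 = -40139/38393 - 54/251 = -12148111/9636643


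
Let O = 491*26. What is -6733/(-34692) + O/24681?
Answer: 67672805/95137028 ≈ 0.71132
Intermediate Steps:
O = 12766
-6733/(-34692) + O/24681 = -6733/(-34692) + 12766/24681 = -6733*(-1/34692) + 12766*(1/24681) = 6733/34692 + 12766/24681 = 67672805/95137028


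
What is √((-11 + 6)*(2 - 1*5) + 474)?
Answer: √489 ≈ 22.113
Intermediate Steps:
√((-11 + 6)*(2 - 1*5) + 474) = √(-5*(2 - 5) + 474) = √(-5*(-3) + 474) = √(15 + 474) = √489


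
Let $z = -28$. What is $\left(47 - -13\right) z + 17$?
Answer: $-1663$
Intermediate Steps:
$\left(47 - -13\right) z + 17 = \left(47 - -13\right) \left(-28\right) + 17 = \left(47 + 13\right) \left(-28\right) + 17 = 60 \left(-28\right) + 17 = -1680 + 17 = -1663$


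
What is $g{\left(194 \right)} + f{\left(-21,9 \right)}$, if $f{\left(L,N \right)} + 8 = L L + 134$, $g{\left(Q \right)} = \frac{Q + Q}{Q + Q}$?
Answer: $568$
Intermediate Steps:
$g{\left(Q \right)} = 1$ ($g{\left(Q \right)} = \frac{2 Q}{2 Q} = 2 Q \frac{1}{2 Q} = 1$)
$f{\left(L,N \right)} = 126 + L^{2}$ ($f{\left(L,N \right)} = -8 + \left(L L + 134\right) = -8 + \left(L^{2} + 134\right) = -8 + \left(134 + L^{2}\right) = 126 + L^{2}$)
$g{\left(194 \right)} + f{\left(-21,9 \right)} = 1 + \left(126 + \left(-21\right)^{2}\right) = 1 + \left(126 + 441\right) = 1 + 567 = 568$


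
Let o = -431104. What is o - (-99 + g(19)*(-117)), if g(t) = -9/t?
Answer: -8190148/19 ≈ -4.3106e+5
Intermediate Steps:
o - (-99 + g(19)*(-117)) = -431104 - (-99 - 9/19*(-117)) = -431104 - (-99 + 1053/19) = -431104 - 1*(-828/19) = -431104 + 828/19 = -8190148/19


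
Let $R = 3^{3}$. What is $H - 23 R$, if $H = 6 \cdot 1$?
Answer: $-615$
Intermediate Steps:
$R = 27$
$H = 6$
$H - 23 R = 6 - 621 = -615$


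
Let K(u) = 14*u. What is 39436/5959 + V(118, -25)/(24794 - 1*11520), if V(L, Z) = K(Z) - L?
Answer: 260342326/39549883 ≈ 6.5826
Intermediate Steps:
V(L, Z) = -L + 14*Z (V(L, Z) = 14*Z - L = -L + 14*Z)
39436/5959 + V(118, -25)/(24794 - 1*11520) = 39436/5959 + (-1*118 + 14*(-25))/(24794 - 1*11520) = 39436*(1/5959) + (-118 - 350)/(24794 - 11520) = 39436/5959 - 468/13274 = 39436/5959 - 468*1/13274 = 39436/5959 - 234/6637 = 260342326/39549883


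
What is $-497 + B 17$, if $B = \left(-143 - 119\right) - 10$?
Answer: $-5121$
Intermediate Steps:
$B = -272$ ($B = -262 - 10 = -272$)
$-497 + B 17 = -497 - 4624 = -5121$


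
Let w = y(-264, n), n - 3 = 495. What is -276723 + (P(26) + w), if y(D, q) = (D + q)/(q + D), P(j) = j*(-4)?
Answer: -276826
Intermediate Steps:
P(j) = -4*j
n = 498 (n = 3 + 495 = 498)
y(D, q) = 1 (y(D, q) = (D + q)/(D + q) = 1)
w = 1
-276723 + (P(26) + w) = -276723 + (-4*26 + 1) = -276723 + (-104 + 1) = -276723 - 103 = -276826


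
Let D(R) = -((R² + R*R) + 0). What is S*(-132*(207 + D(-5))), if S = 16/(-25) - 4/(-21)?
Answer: 1630288/175 ≈ 9315.9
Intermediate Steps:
D(R) = -2*R² (D(R) = -((R² + R²) + 0) = -(2*R² + 0) = -2*R²)
S = -236/525 (S = 16*(-1/25) - 4*(-1/21) = -16/25 + 4/21 = -236/525 ≈ -0.44952)
S*(-132*(207 + D(-5))) = -(-10384)*(207 - 2*(-5)²)/175 = -(-10384)*(207 - 2*25)/175 = -(-10384)*(207 - 50)/175 = -(-10384)*157/175 = -236/525*(-20724) = 1630288/175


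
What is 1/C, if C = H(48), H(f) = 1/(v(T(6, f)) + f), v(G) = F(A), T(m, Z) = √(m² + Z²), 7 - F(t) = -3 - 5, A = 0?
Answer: 63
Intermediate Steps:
F(t) = 15 (F(t) = 7 - (-3 - 5) = 7 - 1*(-8) = 7 + 8 = 15)
T(m, Z) = √(Z² + m²)
v(G) = 15
H(f) = 1/(15 + f)
C = 1/63 (C = 1/(15 + 48) = 1/63 ≈ 0.015873)
1/C = 1/(1/63) = 63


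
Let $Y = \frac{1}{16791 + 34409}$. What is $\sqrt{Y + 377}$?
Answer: $\frac{\sqrt{38604802}}{320} \approx 19.417$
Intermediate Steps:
$Y = \frac{1}{51200} \approx 1.9531 \cdot 10^{-5}$
$\sqrt{Y + 377} = \sqrt{\frac{1}{51200} + 377} = \sqrt{\frac{19302401}{51200}} = \frac{\sqrt{38604802}}{320}$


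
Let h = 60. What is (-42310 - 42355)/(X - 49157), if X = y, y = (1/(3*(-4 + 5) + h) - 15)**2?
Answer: 336035385/194212997 ≈ 1.7302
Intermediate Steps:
y = 891136/3969 (y = (1/(3*(-4 + 5) + 60) - 15)**2 = (1/(3*1 + 60) - 15)**2 = (1/(3 + 60) - 15)**2 = (1/63 - 15)**2 = (-944/63)**2 = 891136/3969 ≈ 224.52)
X = 891136/3969 ≈ 224.52
(-42310 - 42355)/(X - 49157) = (-42310 - 42355)/(891136/3969 - 49157) = -84665/(-194212997/3969) = -84665*(-3969/194212997) = 336035385/194212997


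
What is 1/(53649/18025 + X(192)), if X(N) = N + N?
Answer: 18025/6975249 ≈ 0.0025841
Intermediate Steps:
X(N) = 2*N
1/(53649/18025 + X(192)) = 1/(53649/18025 + 2*192) = 1/(53649*(1/18025) + 384) = 1/(53649/18025 + 384) = 1/(6975249/18025) = 18025/6975249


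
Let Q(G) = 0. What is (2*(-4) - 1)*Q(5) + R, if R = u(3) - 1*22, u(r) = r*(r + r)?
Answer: -4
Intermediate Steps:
u(r) = 2*r² (u(r) = r*(2*r) = 2*r²)
R = -4 (R = 2*3² - 1*22 = 2*9 - 22 = 18 - 22 = -4)
(2*(-4) - 1)*Q(5) + R = (2*(-4) - 1)*0 - 4 = (-8 - 1)*0 - 4 = -9*0 - 4 = 0 - 4 = -4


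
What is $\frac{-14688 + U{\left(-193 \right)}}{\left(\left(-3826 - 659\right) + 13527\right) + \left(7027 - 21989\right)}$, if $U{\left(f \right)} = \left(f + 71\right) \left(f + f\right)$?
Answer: $- \frac{8101}{1480} \approx -5.4736$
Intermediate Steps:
$U{\left(f \right)} = 2 f \left(71 + f\right)$ ($U{\left(f \right)} = \left(71 + f\right) 2 f = 2 f \left(71 + f\right)$)
$\frac{-14688 + U{\left(-193 \right)}}{\left(\left(-3826 - 659\right) + 13527\right) + \left(7027 - 21989\right)} = \frac{-14688 + 2 \left(-193\right) \left(71 - 193\right)}{\left(\left(-3826 - 659\right) + 13527\right) + \left(7027 - 21989\right)} = \frac{-14688 + 2 \left(-193\right) \left(-122\right)}{\left(-4485 + 13527\right) - 14962} = \frac{-14688 + 47092}{9042 - 14962} = \frac{32404}{-5920} = 32404 \left(- \frac{1}{5920}\right) = - \frac{8101}{1480}$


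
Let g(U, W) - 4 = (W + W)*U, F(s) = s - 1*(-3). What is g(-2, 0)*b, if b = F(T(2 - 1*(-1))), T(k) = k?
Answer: 24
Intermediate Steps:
F(s) = 3 + s (F(s) = s + 3 = 3 + s)
b = 6 (b = 3 + (2 - 1*(-1)) = 3 + (2 + 1) = 3 + 3 = 6)
g(U, W) = 4 + 2*U*W (g(U, W) = 4 + (W + W)*U = 4 + (2*W)*U = 4 + 2*U*W)
g(-2, 0)*b = (4 + 2*(-2)*0)*6 = (4 + 0)*6 = 4*6 = 24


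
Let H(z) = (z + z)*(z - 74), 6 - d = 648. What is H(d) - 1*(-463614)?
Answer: 1382958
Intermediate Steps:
d = -642 (d = 6 - 1*648 = 6 - 648 = -642)
H(z) = 2*z*(-74 + z) (H(z) = (2*z)*(-74 + z) = 2*z*(-74 + z))
H(d) - 1*(-463614) = 2*(-642)*(-74 - 642) - 1*(-463614) = 2*(-642)*(-716) + 463614 = 919344 + 463614 = 1382958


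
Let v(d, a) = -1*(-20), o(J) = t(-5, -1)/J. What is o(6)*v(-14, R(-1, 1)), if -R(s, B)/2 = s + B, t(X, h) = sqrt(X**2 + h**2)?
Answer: 10*sqrt(26)/3 ≈ 16.997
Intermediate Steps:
R(s, B) = -2*B - 2*s (R(s, B) = -2*(s + B) = -2*(B + s) = -2*B - 2*s)
o(J) = sqrt(26)/J (o(J) = sqrt((-5)**2 + (-1)**2)/J = sqrt(25 + 1)/J = sqrt(26)/J)
v(d, a) = 20
o(6)*v(-14, R(-1, 1)) = (sqrt(26)/6)*20 = 10*sqrt(26)/3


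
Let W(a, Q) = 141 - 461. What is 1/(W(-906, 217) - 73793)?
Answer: -1/74113 ≈ -1.3493e-5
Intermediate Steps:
W(a, Q) = -320
1/(W(-906, 217) - 73793) = 1/(-320 - 73793) = 1/(-74113) = -1/74113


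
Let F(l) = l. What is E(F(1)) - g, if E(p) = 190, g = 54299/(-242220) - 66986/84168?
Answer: 81132467699/424732770 ≈ 191.02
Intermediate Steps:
g = -433241399/424732770 (g = 54299*(-1/242220) - 66986*1/84168 = -54299/242220 - 33493/42084 = -433241399/424732770 ≈ -1.0200)
E(F(1)) - g = 190 - 1*(-433241399/424732770) = 190 + 433241399/424732770 = 81132467699/424732770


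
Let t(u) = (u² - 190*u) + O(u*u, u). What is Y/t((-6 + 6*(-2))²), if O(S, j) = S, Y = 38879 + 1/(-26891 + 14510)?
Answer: 240680449/918620676 ≈ 0.26200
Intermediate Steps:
Y = 481360898/12381 (Y = 38879 + 1/(-12381) = 38879 - 1/12381 = 481360898/12381 ≈ 38879.)
t(u) = -190*u + 2*u² (t(u) = (u² - 190*u) + u*u = (u² - 190*u) + u² = -190*u + 2*u²)
Y/t((-6 + 6*(-2))²) = 481360898/(12381*((2*(-6 + 6*(-2))²*(-95 + (-6 + 6*(-2))²)))) = 481360898/(12381*((2*(-6 - 12)²*(-95 + (-6 - 12)²)))) = 481360898/(12381*((2*(-18)²*(-95 + (-18)²)))) = 481360898/(12381*((2*324*(-95 + 324)))) = 481360898/(12381*((2*324*229))) = (481360898/12381)/148392 = (481360898/12381)*(1/148392) = 240680449/918620676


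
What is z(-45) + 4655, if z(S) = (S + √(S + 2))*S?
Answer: 6680 - 45*I*√43 ≈ 6680.0 - 295.08*I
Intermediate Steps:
z(S) = S*(S + √(2 + S)) (z(S) = (S + √(2 + S))*S = S*(S + √(2 + S)))
z(-45) + 4655 = -45*(-45 + √(2 - 45)) + 4655 = -45*(-45 + √(-43)) + 4655 = -45*(-45 + I*√43) + 4655 = (2025 - 45*I*√43) + 4655 = 6680 - 45*I*√43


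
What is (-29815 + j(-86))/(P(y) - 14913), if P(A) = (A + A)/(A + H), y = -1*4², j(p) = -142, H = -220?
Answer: 1767463/879859 ≈ 2.0088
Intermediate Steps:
y = -16 (y = -1*16 = -16)
P(A) = 2*A/(-220 + A) (P(A) = (A + A)/(A - 220) = (2*A)/(-220 + A) = 2*A/(-220 + A))
(-29815 + j(-86))/(P(y) - 14913) = (-29815 - 142)/(2*(-16)/(-220 - 16) - 14913) = -29957/(2*(-16)/(-236) - 14913) = -29957/(2*(-16)*(-1/236) - 14913) = -29957/(8/59 - 14913) = -29957/(-879859/59) = -29957*(-59/879859) = 1767463/879859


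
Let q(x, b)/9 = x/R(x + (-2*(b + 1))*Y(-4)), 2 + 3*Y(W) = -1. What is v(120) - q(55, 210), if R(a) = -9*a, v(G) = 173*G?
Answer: 9902575/477 ≈ 20760.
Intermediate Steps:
Y(W) = -1 (Y(W) = -⅔ + (⅓)*(-1) = -⅔ - ⅓ = -1)
q(x, b) = 9*x/(-18 - 18*b - 9*x) (q(x, b) = 9*(x/((-9*(x - 2*(b + 1)*(-1))))) = 9*(x/((-9*(x - 2*(1 + b)*(-1))))) = 9*(x/((-9*(x + (-2 - 2*b)*(-1))))) = 9*(x/((-9*(x + (2 + 2*b))))) = 9*(x/((-9*(2 + x + 2*b)))) = 9*(x/(-18 - 18*b - 9*x)) = 9*x/(-18 - 18*b - 9*x))
v(120) - q(55, 210) = 173*120 - (-1)*55/(2 + 55 + 2*210) = 20760 - (-1)*55/(2 + 55 + 420) = 20760 - (-1)*55/477 = 20760 - 1*(-55/477) = 20760 + 55/477 = 9902575/477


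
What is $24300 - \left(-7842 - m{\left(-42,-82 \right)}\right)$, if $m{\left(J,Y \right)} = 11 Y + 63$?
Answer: $31303$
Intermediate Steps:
$m{\left(J,Y \right)} = 63 + 11 Y$
$24300 - \left(-7842 - m{\left(-42,-82 \right)}\right) = 24300 - \left(-7842 - \left(63 + 11 \left(-82\right)\right)\right) = 24300 - \left(-7842 - \left(63 - 902\right)\right) = 24300 - \left(-7842 - -839\right) = 24300 - \left(-7842 + 839\right) = 24300 - -7003 = 24300 + 7003 = 31303$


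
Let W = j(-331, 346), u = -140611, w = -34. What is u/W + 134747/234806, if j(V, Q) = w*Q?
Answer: 17300735087/1381128892 ≈ 12.527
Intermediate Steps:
j(V, Q) = -34*Q
W = -11764 (W = -34*346 = -11764)
u/W + 134747/234806 = -140611/(-11764) + 134747/234806 = -140611*(-1/11764) + 134747*(1/234806) = 140611/11764 + 134747/234806 = 17300735087/1381128892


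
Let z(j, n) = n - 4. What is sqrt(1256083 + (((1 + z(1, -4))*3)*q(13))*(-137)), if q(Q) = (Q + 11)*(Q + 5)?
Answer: sqrt(2498947) ≈ 1580.8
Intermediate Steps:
z(j, n) = -4 + n
q(Q) = (5 + Q)*(11 + Q) (q(Q) = (11 + Q)*(5 + Q) = (5 + Q)*(11 + Q))
sqrt(1256083 + (((1 + z(1, -4))*3)*q(13))*(-137)) = sqrt(1256083 + (((1 + (-4 - 4))*3)*(55 + 13**2 + 16*13))*(-137)) = sqrt(1256083 + (((1 - 8)*3)*(55 + 169 + 208))*(-137)) = sqrt(1256083 + (-7*3*432)*(-137)) = sqrt(1256083 - 21*432*(-137)) = sqrt(1256083 - 9072*(-137)) = sqrt(1256083 + 1242864) = sqrt(2498947)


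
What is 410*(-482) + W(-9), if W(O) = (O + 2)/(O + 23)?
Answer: -395241/2 ≈ -1.9762e+5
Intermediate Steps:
W(O) = (2 + O)/(23 + O)
410*(-482) + W(-9) = 410*(-482) + (2 - 9)/(23 - 9) = -197620 - 7/14 = -197620 + (1/14)*(-7) = -197620 - ½ = -395241/2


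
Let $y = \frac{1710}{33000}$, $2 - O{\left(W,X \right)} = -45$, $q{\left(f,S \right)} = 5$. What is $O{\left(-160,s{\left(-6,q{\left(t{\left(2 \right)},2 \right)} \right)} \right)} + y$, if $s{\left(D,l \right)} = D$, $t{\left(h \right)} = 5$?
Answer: $\frac{51757}{1100} \approx 47.052$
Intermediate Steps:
$O{\left(W,X \right)} = 47$ ($O{\left(W,X \right)} = 2 - -45 = 2 + 45 = 47$)
$y = \frac{57}{1100}$ ($y = 1710 \cdot \frac{1}{33000} = \frac{57}{1100} \approx 0.051818$)
$O{\left(-160,s{\left(-6,q{\left(t{\left(2 \right)},2 \right)} \right)} \right)} + y = 47 + \frac{57}{1100} = \frac{51757}{1100}$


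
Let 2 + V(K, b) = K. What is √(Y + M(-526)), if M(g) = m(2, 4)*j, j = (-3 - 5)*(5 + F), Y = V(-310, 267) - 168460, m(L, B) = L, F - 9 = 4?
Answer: 2*I*√42265 ≈ 411.17*I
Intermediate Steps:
F = 13 (F = 9 + 4 = 13)
V(K, b) = -2 + K
Y = -168772 (Y = (-2 - 310) - 168460 = -312 - 168460 = -168772)
j = -144 (j = (-3 - 5)*(5 + 13) = -8*18 = -144)
M(g) = -288 (M(g) = 2*(-144) = -288)
√(Y + M(-526)) = √(-168772 - 288) = √(-169060) = 2*I*√42265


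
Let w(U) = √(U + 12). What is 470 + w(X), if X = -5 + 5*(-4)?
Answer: 470 + I*√13 ≈ 470.0 + 3.6056*I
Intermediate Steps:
X = -25 (X = -5 - 20 = -25)
w(U) = √(12 + U)
470 + w(X) = 470 + √(12 - 25) = 470 + √(-13) = 470 + I*√13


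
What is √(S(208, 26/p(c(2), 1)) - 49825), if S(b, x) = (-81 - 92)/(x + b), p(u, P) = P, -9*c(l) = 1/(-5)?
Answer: I*√303139798/78 ≈ 223.22*I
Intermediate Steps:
c(l) = 1/45 (c(l) = -⅑/(-5) = -⅑*(-⅕) = 1/45)
S(b, x) = -173/(b + x)
√(S(208, 26/p(c(2), 1)) - 49825) = √(-173/(208 + 26/1) - 49825) = √(-173/(208 + 26*1) - 49825) = √(-173/(208 + 26) - 49825) = √(-173/234 - 49825) = √(-11659223/234) = I*√303139798/78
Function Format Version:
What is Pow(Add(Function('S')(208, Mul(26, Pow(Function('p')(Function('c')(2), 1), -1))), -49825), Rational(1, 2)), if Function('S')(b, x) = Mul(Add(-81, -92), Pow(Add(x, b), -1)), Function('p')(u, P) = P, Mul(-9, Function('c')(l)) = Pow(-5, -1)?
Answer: Mul(Rational(1, 78), I, Pow(303139798, Rational(1, 2))) ≈ Mul(223.22, I)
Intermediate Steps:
Function('c')(l) = Rational(1, 45) (Function('c')(l) = Mul(Rational(-1, 9), Pow(-5, -1)) = Mul(Rational(-1, 9), Rational(-1, 5)) = Rational(1, 45))
Function('S')(b, x) = Mul(-173, Pow(Add(b, x), -1))
Pow(Add(Function('S')(208, Mul(26, Pow(Function('p')(Function('c')(2), 1), -1))), -49825), Rational(1, 2)) = Pow(Add(Mul(-173, Pow(Add(208, Mul(26, Pow(1, -1))), -1)), -49825), Rational(1, 2)) = Pow(Add(Mul(-173, Pow(Add(208, Mul(26, 1)), -1)), -49825), Rational(1, 2)) = Pow(Add(Mul(-173, Pow(Add(208, 26), -1)), -49825), Rational(1, 2)) = Pow(Add(Mul(-173, Pow(234, -1)), -49825), Rational(1, 2)) = Pow(Add(Mul(-173, Rational(1, 234)), -49825), Rational(1, 2)) = Pow(Add(Rational(-173, 234), -49825), Rational(1, 2)) = Pow(Rational(-11659223, 234), Rational(1, 2)) = Mul(Rational(1, 78), I, Pow(303139798, Rational(1, 2)))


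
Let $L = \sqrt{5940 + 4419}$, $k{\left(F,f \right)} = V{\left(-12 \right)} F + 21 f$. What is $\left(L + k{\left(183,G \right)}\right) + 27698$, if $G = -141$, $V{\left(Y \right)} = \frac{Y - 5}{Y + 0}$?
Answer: $\frac{99985}{4} + 3 \sqrt{1151} \approx 25098.0$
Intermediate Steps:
$V{\left(Y \right)} = \frac{-5 + Y}{Y}$
$k{\left(F,f \right)} = 21 f + \frac{17 F}{12}$ ($k{\left(F,f \right)} = \frac{-5 - 12}{-12} F + 21 f = \left(- \frac{1}{12}\right) \left(-17\right) F + 21 f = \frac{17 F}{12} + 21 f = 21 f + \frac{17 F}{12}$)
$L = 3 \sqrt{1151}$ ($L = \sqrt{10359} = 3 \sqrt{1151} \approx 101.78$)
$\left(L + k{\left(183,G \right)}\right) + 27698 = \left(3 \sqrt{1151} + \left(21 \left(-141\right) + \frac{17}{12} \cdot 183\right)\right) + 27698 = \left(3 \sqrt{1151} + \left(-2961 + \frac{1037}{4}\right)\right) + 27698 = \left(3 \sqrt{1151} - \frac{10807}{4}\right) + 27698 = \left(- \frac{10807}{4} + 3 \sqrt{1151}\right) + 27698 = \frac{99985}{4} + 3 \sqrt{1151}$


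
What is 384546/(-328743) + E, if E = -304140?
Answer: -33328093522/109581 ≈ -3.0414e+5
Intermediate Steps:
384546/(-328743) + E = 384546/(-328743) - 304140 = 384546*(-1/328743) - 304140 = -128182/109581 - 304140 = -33328093522/109581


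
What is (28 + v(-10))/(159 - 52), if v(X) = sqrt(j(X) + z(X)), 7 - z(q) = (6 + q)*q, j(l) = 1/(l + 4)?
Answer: 28/107 + I*sqrt(1194)/642 ≈ 0.26168 + 0.053823*I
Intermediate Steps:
j(l) = 1/(4 + l)
z(q) = 7 - q*(6 + q) (z(q) = 7 - (6 + q)*q = 7 - q*(6 + q))
v(X) = sqrt(7 + 1/(4 + X) - X**2 - 6*X) (v(X) = sqrt(1/(4 + X) + (7 - X**2 - 6*X)) = sqrt(7 + 1/(4 + X) - X**2 - 6*X))
(28 + v(-10))/(159 - 52) = (28 + sqrt((1 + (4 - 10)*(7 - 1*(-10)**2 - 6*(-10)))/(4 - 10)))/(159 - 52) = (28 + sqrt((1 - 6*(7 - 1*100 + 60))/(-6)))/107 = (28 + sqrt(-(1 - 6*(7 - 100 + 60))/6))*(1/107) = (28 + sqrt(-(1 - 6*(-33))/6))*(1/107) = (28 + sqrt(-(1 + 198)/6))*(1/107) = (28 + sqrt(-1/6*199))*(1/107) = (28 + sqrt(-199/6))*(1/107) = (28 + I*sqrt(1194)/6)*(1/107) = 28/107 + I*sqrt(1194)/642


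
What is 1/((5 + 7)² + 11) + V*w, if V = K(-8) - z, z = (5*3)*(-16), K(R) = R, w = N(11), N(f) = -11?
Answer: -395559/155 ≈ -2552.0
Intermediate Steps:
w = -11
z = -240 (z = 15*(-16) = -240)
V = 232 (V = -8 - 1*(-240) = -8 + 240 = 232)
1/((5 + 7)² + 11) + V*w = 1/((5 + 7)² + 11) + 232*(-11) = 1/(12² + 11) - 2552 = 1/(144 + 11) - 2552 = 1/155 - 2552 = -395559/155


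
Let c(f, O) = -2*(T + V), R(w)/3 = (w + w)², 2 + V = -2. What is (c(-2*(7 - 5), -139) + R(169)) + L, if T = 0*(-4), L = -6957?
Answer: 335783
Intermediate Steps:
V = -4 (V = -2 - 2 = -4)
R(w) = 12*w² (R(w) = 3*(w + w)² = 3*(2*w)² = 3*(4*w²) = 12*w²)
T = 0
c(f, O) = 8 (c(f, O) = -2*(0 - 4) = -2*(-4) = 8)
(c(-2*(7 - 5), -139) + R(169)) + L = (8 + 12*169²) - 6957 = (8 + 12*28561) - 6957 = (8 + 342732) - 6957 = 342740 - 6957 = 335783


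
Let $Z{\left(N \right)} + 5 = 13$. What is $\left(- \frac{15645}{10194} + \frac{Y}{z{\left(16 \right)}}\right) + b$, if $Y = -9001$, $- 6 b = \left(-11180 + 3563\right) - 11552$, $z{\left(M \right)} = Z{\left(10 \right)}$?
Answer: $\frac{84331847}{40776} \approx 2068.2$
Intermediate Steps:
$Z{\left(N \right)} = 8$ ($Z{\left(N \right)} = -5 + 13 = 8$)
$z{\left(M \right)} = 8$
$b = \frac{19169}{6}$ ($b = - \frac{\left(-11180 + 3563\right) - 11552}{6} = - \frac{-7617 - 11552}{6} = \left(- \frac{1}{6}\right) \left(-19169\right) = \frac{19169}{6} \approx 3194.8$)
$\left(- \frac{15645}{10194} + \frac{Y}{z{\left(16 \right)}}\right) + b = \left(- \frac{15645}{10194} - \frac{9001}{8}\right) + \frac{19169}{6} = \left(\left(-15645\right) \frac{1}{10194} - \frac{9001}{8}\right) + \frac{19169}{6} = \left(- \frac{5215}{3398} - \frac{9001}{8}\right) + \frac{19169}{6} = - \frac{15313559}{13592} + \frac{19169}{6} = \frac{84331847}{40776}$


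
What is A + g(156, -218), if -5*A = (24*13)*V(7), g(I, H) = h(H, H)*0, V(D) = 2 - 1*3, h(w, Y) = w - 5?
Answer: 312/5 ≈ 62.400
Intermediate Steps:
h(w, Y) = -5 + w
V(D) = -1 (V(D) = 2 - 3 = -1)
g(I, H) = 0 (g(I, H) = (-5 + H)*0 = 0)
A = 312/5 (A = -24*13*(-1)/5 = -312*(-1)/5 = -⅕*(-312) = 312/5 ≈ 62.400)
A + g(156, -218) = 312/5 + 0 = 312/5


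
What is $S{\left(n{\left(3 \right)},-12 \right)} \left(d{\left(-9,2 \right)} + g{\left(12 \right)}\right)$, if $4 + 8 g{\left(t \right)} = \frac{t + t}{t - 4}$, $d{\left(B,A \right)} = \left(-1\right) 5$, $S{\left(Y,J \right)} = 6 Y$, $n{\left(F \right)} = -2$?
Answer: $\frac{123}{2} \approx 61.5$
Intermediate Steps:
$d{\left(B,A \right)} = -5$
$g{\left(t \right)} = - \frac{1}{2} + \frac{t}{4 \left(-4 + t\right)}$ ($g{\left(t \right)} = - \frac{1}{2} + \frac{\left(t + t\right) \frac{1}{t - 4}}{8} = - \frac{1}{2} + \frac{2 t \frac{1}{-4 + t}}{8} = - \frac{1}{2} + \frac{t}{4 \left(-4 + t\right)}$)
$S{\left(n{\left(3 \right)},-12 \right)} \left(d{\left(-9,2 \right)} + g{\left(12 \right)}\right) = 6 \left(-2\right) \left(-5 + \frac{8 - 12}{4 \left(-4 + 12\right)}\right) = - 12 \left(-5 + \frac{8 - 12}{4 \cdot 8}\right) = - 12 \left(-5 + \frac{1}{4} \cdot \frac{1}{8} \left(-4\right)\right) = - 12 \left(-5 - \frac{1}{8}\right) = \left(-12\right) \left(- \frac{41}{8}\right) = \frac{123}{2}$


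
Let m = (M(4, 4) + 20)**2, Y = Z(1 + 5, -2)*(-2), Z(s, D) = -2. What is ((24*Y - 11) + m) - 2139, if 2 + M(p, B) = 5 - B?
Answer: -1693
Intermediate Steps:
Y = 4 (Y = -2*(-2) = 4)
M(p, B) = 3 - B (M(p, B) = -2 + (5 - B) = 3 - B)
m = 361 (m = ((3 - 1*4) + 20)**2 = ((3 - 4) + 20)**2 = (-1 + 20)**2 = 19**2 = 361)
((24*Y - 11) + m) - 2139 = ((24*4 - 11) + 361) - 2139 = ((96 - 11) + 361) - 2139 = (85 + 361) - 2139 = 446 - 2139 = -1693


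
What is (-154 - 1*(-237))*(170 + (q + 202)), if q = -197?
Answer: 14525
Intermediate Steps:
(-154 - 1*(-237))*(170 + (q + 202)) = (-154 - 1*(-237))*(170 + (-197 + 202)) = (-154 + 237)*(170 + 5) = 83*175 = 14525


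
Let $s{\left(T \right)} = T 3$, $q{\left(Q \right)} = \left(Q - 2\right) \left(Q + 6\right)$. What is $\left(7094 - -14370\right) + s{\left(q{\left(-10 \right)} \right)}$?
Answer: $21608$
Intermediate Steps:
$q{\left(Q \right)} = \left(-2 + Q\right) \left(6 + Q\right)$
$s{\left(T \right)} = 3 T$
$\left(7094 - -14370\right) + s{\left(q{\left(-10 \right)} \right)} = \left(7094 - -14370\right) + 3 \left(-12 + \left(-10\right)^{2} + 4 \left(-10\right)\right) = \left(7094 + 14370\right) + 3 \left(-12 + 100 - 40\right) = 21464 + 3 \cdot 48 = 21464 + 144 = 21608$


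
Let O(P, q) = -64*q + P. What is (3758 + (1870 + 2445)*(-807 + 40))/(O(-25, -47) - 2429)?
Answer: -3305847/554 ≈ -5967.2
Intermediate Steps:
O(P, q) = P - 64*q
(3758 + (1870 + 2445)*(-807 + 40))/(O(-25, -47) - 2429) = (3758 + (1870 + 2445)*(-807 + 40))/((-25 - 64*(-47)) - 2429) = (3758 + 4315*(-767))/((-25 + 3008) - 2429) = (3758 - 3309605)/(2983 - 2429) = -3305847/554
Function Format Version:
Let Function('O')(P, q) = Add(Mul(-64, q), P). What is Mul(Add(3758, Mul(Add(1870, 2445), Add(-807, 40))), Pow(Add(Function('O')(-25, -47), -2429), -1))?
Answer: Rational(-3305847, 554) ≈ -5967.2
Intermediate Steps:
Function('O')(P, q) = Add(P, Mul(-64, q))
Mul(Add(3758, Mul(Add(1870, 2445), Add(-807, 40))), Pow(Add(Function('O')(-25, -47), -2429), -1)) = Mul(Add(3758, Mul(Add(1870, 2445), Add(-807, 40))), Pow(Add(Add(-25, Mul(-64, -47)), -2429), -1)) = Mul(Add(3758, Mul(4315, -767)), Pow(Add(Add(-25, 3008), -2429), -1)) = Mul(Add(3758, -3309605), Pow(Add(2983, -2429), -1)) = Mul(-3305847, Pow(554, -1)) = Mul(-3305847, Rational(1, 554)) = Rational(-3305847, 554)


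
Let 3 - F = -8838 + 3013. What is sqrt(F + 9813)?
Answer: sqrt(15641) ≈ 125.06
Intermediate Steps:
F = 5828 (F = 3 - (-8838 + 3013) = 3 - 1*(-5825) = 3 + 5825 = 5828)
sqrt(F + 9813) = sqrt(5828 + 9813) = sqrt(15641)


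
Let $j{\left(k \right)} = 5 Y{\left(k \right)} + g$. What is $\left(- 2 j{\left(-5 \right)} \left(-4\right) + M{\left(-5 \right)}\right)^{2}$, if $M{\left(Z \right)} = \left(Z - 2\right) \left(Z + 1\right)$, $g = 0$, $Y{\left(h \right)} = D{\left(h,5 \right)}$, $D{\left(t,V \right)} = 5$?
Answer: $51984$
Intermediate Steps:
$Y{\left(h \right)} = 5$
$M{\left(Z \right)} = \left(1 + Z\right) \left(-2 + Z\right)$ ($M{\left(Z \right)} = \left(-2 + Z\right) \left(1 + Z\right) = \left(1 + Z\right) \left(-2 + Z\right)$)
$j{\left(k \right)} = 25$ ($j{\left(k \right)} = 5 \cdot 5 + 0 = 25 + 0 = 25$)
$\left(- 2 j{\left(-5 \right)} \left(-4\right) + M{\left(-5 \right)}\right)^{2} = \left(\left(-2\right) 25 \left(-4\right) - \left(-3 - 25\right)\right)^{2} = \left(\left(-50\right) \left(-4\right) + \left(-2 + 25 + 5\right)\right)^{2} = \left(200 + 28\right)^{2} = 228^{2} = 51984$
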